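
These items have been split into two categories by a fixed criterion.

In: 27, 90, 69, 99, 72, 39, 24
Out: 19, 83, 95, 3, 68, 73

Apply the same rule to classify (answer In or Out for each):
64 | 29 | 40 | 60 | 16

Every 'In' example satisfies: multiple of 3 AND at least 19. None of the 'Out' examples do.
64: Out (64 = 3·21 + 1, 64 ≥ 19). 29: Out (29 = 3·9 + 2, 29 ≥ 19). 40: Out (40 = 3·13 + 1, 40 ≥ 19). 60: In (60 = 3·20, 60 ≥ 19). 16: Out (16 = 3·5 + 1, 16 < 19).

Out, Out, Out, In, Out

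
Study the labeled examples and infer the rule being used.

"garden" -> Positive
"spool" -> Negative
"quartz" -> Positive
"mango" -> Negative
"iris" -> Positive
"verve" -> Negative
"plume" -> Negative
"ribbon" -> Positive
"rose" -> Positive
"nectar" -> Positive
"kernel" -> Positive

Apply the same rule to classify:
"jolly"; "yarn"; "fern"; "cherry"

Negative, Positive, Positive, Positive

Rule: even length. This holds for each 'Positive' example and fails for each 'Negative' one.
"jolly": length 5, doesn't qualify → Negative. "yarn": length 4, fits → Positive. "fern": length 4, fits → Positive. "cherry": length 6, fits → Positive.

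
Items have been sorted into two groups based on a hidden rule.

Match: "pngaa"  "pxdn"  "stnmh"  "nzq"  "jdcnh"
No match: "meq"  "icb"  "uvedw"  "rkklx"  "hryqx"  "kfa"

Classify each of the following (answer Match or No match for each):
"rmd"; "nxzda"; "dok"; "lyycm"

No match, Match, No match, No match

The distinguishing property — contains 'n' — holds for all the 'Match' cases and none of the 'No match' cases.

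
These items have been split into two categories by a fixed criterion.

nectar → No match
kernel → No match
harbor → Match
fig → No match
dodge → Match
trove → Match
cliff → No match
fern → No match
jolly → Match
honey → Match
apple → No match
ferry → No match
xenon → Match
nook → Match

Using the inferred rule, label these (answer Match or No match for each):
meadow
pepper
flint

The rule appears to be: contains 'o'.
meadow — has 'o', hence Match.
pepper — no 'o', hence No match.
flint — no 'o', hence No match.

Match, No match, No match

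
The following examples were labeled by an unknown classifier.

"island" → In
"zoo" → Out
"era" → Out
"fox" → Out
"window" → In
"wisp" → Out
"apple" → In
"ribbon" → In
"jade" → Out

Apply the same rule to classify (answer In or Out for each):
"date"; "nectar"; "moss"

Out, In, Out

The common property of the 'In' items is: length ≥ 5. No 'Out' item has it.
"date": length 4 — lacks this property, so Out.
"nectar": length 6 — passes, so In.
"moss": length 4 — lacks this property, so Out.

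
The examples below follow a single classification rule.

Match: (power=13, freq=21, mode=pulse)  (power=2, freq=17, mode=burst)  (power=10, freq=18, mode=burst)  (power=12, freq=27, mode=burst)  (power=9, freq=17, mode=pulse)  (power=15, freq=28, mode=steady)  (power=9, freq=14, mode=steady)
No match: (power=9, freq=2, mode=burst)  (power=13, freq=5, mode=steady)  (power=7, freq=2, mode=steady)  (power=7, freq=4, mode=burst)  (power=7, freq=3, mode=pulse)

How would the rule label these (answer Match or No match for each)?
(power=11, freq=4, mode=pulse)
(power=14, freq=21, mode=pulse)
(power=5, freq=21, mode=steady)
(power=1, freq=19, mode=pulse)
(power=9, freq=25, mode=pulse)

The distinguishing property — freq ≥ 14 — holds for all the 'Match' cases and none of the 'No match' cases.

No match, Match, Match, Match, Match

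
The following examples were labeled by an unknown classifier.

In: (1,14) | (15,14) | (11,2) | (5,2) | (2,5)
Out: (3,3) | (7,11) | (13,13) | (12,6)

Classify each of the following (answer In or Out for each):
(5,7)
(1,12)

Checking candidate rules against both groups, what survives is: sum is odd.
(5,7): 5+7 = 12 — fails the rule, so Out.
(1,12): 1+12 = 13 — qualifies, so In.

Out, In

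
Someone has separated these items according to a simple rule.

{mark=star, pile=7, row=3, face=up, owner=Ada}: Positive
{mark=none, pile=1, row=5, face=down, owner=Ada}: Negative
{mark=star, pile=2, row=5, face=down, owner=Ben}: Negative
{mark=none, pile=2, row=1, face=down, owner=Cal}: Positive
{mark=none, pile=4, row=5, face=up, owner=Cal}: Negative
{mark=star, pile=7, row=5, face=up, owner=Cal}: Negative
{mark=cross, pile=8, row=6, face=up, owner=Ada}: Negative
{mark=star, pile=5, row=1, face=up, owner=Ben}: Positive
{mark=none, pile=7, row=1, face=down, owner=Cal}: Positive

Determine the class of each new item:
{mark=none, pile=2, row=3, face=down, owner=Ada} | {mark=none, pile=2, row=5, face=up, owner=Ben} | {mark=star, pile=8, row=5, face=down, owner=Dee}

Positive, Negative, Negative

Rule: row ≤ 3. This holds for each 'Positive' example and fails for each 'Negative' one.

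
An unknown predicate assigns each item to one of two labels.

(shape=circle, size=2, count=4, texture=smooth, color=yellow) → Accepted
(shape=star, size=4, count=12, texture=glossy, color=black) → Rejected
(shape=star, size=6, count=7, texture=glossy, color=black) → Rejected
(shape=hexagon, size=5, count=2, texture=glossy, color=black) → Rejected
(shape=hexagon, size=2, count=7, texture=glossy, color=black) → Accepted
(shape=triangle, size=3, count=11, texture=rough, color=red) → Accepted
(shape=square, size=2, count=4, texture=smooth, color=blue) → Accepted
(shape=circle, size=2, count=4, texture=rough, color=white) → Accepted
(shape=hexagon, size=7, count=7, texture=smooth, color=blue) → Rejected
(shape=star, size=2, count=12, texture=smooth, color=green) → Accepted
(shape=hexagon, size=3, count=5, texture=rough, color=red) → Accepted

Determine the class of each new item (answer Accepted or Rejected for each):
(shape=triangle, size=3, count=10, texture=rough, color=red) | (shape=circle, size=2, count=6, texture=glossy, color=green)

Accepted, Accepted

A rule that fits every label: size ≤ 3 — true of each 'Accepted' example, false of each 'Rejected' one.
(shape=triangle, size=3, count=10, texture=rough, color=red): size = 3 — has this property, so Accepted. (shape=circle, size=2, count=6, texture=glossy, color=green): size = 2 — has this property, so Accepted.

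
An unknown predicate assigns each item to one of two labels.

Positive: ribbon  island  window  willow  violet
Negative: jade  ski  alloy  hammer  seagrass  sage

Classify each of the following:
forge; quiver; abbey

The pattern is that an item is 'Positive' exactly when: even length AND contains 'i'.

Negative, Positive, Negative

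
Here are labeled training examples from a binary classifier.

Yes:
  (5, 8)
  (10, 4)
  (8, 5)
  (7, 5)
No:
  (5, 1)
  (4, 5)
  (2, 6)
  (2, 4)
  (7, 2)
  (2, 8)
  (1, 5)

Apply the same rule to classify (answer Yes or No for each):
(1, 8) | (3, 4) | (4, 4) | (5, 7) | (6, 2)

No, No, No, Yes, No

Rule: sum ≥ 12. This holds for each 'Yes' example and fails for each 'No' one.
(1, 8): 1+8 = 9, lacks this property → No. (3, 4): 3+4 = 7, lacks this property → No. (4, 4): 4+4 = 8, lacks this property → No. (5, 7): 5+7 = 12, fits → Yes. (6, 2): 6+2 = 8, lacks this property → No.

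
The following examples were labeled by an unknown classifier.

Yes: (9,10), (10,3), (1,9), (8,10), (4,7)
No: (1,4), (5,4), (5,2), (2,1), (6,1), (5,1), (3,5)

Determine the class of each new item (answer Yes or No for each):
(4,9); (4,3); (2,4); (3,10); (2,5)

The simplest hypothesis consistent with all the labels is: sum ≥ 10.
(4,9) — 4+9 = 13, hence Yes.
(4,3) — 4+3 = 7, hence No.
(2,4) — 2+4 = 6, hence No.
(3,10) — 3+10 = 13, hence Yes.
(2,5) — 2+5 = 7, hence No.

Yes, No, No, Yes, No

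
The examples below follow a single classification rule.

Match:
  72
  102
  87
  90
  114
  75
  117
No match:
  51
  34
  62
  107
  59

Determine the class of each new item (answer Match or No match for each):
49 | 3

No match, No match

The pattern is that an item is 'Match' exactly when: multiple of 3 AND at least 59.
49 → 49 = 3·16 + 1, 49 < 59 → No match.
3 → 3 = 3·1, 3 < 59 → No match.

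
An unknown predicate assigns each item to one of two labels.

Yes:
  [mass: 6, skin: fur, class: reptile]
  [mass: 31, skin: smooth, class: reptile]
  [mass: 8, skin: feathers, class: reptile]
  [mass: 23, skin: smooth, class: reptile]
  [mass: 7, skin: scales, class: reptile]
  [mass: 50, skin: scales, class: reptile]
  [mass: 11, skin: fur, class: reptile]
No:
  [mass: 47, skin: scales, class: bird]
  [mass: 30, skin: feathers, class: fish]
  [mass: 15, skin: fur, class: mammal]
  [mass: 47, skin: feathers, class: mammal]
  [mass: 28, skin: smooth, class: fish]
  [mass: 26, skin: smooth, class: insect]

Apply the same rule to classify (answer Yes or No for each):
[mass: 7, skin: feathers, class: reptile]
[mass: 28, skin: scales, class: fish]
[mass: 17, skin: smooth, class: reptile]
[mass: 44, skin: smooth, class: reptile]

Yes, No, Yes, Yes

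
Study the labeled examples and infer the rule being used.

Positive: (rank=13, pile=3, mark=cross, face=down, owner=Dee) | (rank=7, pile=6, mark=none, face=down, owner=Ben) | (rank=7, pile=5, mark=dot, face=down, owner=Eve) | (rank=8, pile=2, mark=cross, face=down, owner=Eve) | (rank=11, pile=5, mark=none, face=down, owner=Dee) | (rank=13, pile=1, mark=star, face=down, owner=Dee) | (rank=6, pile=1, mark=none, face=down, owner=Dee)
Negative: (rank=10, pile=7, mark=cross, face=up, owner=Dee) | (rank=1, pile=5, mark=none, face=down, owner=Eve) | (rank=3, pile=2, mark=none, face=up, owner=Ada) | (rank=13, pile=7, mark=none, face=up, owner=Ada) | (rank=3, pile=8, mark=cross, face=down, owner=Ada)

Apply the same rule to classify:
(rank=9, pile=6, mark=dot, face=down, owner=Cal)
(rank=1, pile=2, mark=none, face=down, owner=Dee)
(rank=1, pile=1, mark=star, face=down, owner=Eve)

The rule appears to be: face is down AND rank ≥ 6.

Positive, Negative, Negative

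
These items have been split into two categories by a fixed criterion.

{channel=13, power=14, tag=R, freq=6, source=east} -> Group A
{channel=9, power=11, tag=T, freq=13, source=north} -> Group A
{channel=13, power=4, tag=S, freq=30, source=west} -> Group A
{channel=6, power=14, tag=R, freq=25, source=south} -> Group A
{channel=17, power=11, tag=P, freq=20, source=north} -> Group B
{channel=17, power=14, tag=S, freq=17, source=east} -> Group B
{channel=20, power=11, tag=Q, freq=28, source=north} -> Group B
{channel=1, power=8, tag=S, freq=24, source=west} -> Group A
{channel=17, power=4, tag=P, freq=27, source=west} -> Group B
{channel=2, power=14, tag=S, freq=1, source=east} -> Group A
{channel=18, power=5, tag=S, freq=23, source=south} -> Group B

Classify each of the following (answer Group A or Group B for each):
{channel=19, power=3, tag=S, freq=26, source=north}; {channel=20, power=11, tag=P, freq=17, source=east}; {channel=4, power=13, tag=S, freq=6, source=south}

The classifier is using: channel ≤ 13.
{channel=19, power=3, tag=S, freq=26, source=north}: channel = 19, does not fit → Group B.
{channel=20, power=11, tag=P, freq=17, source=east}: channel = 20, does not fit → Group B.
{channel=4, power=13, tag=S, freq=6, source=south}: channel = 4, passes → Group A.

Group B, Group B, Group A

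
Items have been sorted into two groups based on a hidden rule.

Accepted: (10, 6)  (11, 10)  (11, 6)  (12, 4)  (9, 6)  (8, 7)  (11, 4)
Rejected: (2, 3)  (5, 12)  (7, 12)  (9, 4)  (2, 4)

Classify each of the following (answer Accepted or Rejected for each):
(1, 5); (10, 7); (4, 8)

Rule: first > second AND sum ≥ 15. This holds for each 'Accepted' example and fails for each 'Rejected' one.
(1, 5): Rejected (1 < 5, 1+5 = 6). (10, 7): Accepted (10 > 7, 10+7 = 17). (4, 8): Rejected (4 < 8, 4+8 = 12).

Rejected, Accepted, Rejected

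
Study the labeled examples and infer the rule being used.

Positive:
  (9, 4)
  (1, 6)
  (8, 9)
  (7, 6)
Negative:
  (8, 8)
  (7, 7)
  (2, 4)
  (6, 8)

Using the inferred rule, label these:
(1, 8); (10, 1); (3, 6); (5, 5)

Positive, Positive, Positive, Negative

All 'Positive' examples share one property — sum is odd — and every 'Negative' example lacks it.
(1, 8) — 1+8 = 9, hence Positive. (10, 1) — 10+1 = 11, hence Positive. (3, 6) — 3+6 = 9, hence Positive. (5, 5) — 5+5 = 10, hence Negative.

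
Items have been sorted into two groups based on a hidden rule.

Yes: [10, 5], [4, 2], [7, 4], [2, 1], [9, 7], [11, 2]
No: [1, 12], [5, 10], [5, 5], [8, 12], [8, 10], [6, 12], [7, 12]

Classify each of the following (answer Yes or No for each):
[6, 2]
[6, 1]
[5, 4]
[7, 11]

The classifier is using: first > second.

Yes, Yes, Yes, No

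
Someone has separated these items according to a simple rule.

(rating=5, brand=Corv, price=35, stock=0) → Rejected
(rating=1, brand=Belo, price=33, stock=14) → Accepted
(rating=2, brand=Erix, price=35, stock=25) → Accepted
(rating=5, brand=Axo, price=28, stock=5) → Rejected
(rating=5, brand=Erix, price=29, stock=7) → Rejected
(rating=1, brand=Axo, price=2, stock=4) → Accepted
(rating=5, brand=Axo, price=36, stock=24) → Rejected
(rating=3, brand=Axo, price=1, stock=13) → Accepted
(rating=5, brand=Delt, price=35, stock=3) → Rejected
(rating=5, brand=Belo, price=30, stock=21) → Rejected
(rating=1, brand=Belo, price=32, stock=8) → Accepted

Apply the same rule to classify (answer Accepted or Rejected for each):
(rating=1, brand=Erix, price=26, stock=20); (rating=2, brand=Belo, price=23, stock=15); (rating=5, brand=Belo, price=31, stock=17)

The simplest hypothesis consistent with all the labels is: rating ≤ 3.
Accepted: (rating=1, brand=Erix, price=26, stock=20), since rating = 1. Accepted: (rating=2, brand=Belo, price=23, stock=15), since rating = 2. Rejected: (rating=5, brand=Belo, price=31, stock=17), since rating = 5.

Accepted, Accepted, Rejected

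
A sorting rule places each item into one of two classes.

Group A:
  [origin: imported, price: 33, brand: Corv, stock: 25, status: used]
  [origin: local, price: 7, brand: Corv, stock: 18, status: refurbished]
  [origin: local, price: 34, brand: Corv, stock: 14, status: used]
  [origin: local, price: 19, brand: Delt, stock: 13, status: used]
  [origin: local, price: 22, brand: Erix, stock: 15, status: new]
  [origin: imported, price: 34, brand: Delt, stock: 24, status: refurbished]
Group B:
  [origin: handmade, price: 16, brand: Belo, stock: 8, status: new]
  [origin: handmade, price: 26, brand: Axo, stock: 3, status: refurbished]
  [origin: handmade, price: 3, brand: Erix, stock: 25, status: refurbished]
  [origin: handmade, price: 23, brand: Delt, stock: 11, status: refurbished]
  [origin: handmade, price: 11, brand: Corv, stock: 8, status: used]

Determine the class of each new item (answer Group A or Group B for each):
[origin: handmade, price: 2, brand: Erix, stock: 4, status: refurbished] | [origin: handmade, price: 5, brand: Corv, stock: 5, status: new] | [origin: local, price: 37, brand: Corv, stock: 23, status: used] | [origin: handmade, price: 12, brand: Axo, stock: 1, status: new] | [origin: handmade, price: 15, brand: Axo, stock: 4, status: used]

Group B, Group B, Group A, Group B, Group B

Checking candidate rules against both groups, what survives is: origin is not handmade.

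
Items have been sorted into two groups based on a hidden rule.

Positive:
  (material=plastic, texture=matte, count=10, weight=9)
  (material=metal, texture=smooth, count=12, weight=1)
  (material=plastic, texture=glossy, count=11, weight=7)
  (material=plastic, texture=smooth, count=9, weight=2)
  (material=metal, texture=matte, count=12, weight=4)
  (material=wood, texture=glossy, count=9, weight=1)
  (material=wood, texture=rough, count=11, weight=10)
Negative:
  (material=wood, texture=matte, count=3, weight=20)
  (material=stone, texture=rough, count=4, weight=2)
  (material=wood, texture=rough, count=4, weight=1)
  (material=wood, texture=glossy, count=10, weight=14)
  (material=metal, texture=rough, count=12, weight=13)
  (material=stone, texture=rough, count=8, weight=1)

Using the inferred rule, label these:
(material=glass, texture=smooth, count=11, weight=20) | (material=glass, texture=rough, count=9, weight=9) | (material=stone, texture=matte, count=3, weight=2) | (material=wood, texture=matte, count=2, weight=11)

Negative, Positive, Negative, Negative

The pattern is that an item is 'Positive' exactly when: count ≥ 9 AND weight ≤ 10.
(material=glass, texture=smooth, count=11, weight=20): count = 11, weight = 20 — does not fit, so Negative. (material=glass, texture=rough, count=9, weight=9): count = 9, weight = 9 — checks out, so Positive. (material=stone, texture=matte, count=3, weight=2): count = 3, weight = 2 — does not fit, so Negative. (material=wood, texture=matte, count=2, weight=11): count = 2, weight = 11 — does not fit, so Negative.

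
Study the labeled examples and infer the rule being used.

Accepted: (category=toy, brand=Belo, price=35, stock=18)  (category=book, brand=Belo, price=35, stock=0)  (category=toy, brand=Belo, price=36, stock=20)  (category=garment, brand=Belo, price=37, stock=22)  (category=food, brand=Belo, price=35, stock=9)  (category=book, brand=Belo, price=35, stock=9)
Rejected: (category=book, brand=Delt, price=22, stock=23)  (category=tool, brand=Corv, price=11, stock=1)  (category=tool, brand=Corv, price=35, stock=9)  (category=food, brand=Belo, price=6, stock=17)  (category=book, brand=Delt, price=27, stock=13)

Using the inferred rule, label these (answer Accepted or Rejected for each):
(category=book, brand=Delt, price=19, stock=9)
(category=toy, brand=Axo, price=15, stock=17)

Rejected, Rejected

The simplest hypothesis consistent with all the labels is: brand is Belo AND price ≥ 11.
(category=book, brand=Delt, price=19, stock=9): Rejected (brand is Delt, price = 19). (category=toy, brand=Axo, price=15, stock=17): Rejected (brand is Axo, price = 15).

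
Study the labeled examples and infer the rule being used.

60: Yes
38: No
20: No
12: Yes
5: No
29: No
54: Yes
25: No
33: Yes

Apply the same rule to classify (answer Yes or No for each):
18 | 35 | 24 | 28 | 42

Yes, No, Yes, No, Yes

The distinguishing property — multiple of 3 — holds for all the 'Yes' cases and none of the 'No' cases.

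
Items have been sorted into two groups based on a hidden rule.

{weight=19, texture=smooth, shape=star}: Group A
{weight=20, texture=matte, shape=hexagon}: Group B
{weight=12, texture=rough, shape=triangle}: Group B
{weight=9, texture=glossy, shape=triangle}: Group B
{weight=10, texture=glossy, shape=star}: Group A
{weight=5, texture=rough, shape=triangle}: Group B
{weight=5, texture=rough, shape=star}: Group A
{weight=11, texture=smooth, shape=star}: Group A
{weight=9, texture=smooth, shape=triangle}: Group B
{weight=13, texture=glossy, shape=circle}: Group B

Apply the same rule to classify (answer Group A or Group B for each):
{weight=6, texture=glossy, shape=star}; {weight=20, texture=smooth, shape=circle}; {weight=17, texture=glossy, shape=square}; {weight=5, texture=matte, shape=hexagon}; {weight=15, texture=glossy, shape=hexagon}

Group A, Group B, Group B, Group B, Group B

Comparing the two groups points to one rule — shape is star.
Group A: {weight=6, texture=glossy, shape=star}, since shape is star. Group B: {weight=20, texture=smooth, shape=circle}, since shape is circle. Group B: {weight=17, texture=glossy, shape=square}, since shape is square. Group B: {weight=5, texture=matte, shape=hexagon}, since shape is hexagon. Group B: {weight=15, texture=glossy, shape=hexagon}, since shape is hexagon.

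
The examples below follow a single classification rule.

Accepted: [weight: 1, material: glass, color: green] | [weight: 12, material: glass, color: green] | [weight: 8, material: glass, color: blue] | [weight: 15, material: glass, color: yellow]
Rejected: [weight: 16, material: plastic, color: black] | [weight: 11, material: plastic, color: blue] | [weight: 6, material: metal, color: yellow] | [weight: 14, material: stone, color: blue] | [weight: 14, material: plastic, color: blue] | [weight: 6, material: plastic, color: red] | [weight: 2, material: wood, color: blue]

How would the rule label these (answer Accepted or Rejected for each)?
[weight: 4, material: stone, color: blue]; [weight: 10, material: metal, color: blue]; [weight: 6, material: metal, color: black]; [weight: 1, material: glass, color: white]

The pattern is that an item is 'Accepted' exactly when: material is glass.
[weight: 4, material: stone, color: blue]: material is stone, fails this test → Rejected.
[weight: 10, material: metal, color: blue]: material is metal, fails this test → Rejected.
[weight: 6, material: metal, color: black]: material is metal, fails this test → Rejected.
[weight: 1, material: glass, color: white]: material is glass, matches → Accepted.

Rejected, Rejected, Rejected, Accepted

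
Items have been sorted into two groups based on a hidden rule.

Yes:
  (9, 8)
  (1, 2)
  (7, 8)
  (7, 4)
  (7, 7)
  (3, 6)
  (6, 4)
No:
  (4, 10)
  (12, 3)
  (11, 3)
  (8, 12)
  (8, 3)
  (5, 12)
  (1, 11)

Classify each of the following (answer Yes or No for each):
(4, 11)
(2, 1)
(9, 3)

The common property of the 'Yes' items is: |first − second| ≤ 3. No 'No' item has it.

No, Yes, No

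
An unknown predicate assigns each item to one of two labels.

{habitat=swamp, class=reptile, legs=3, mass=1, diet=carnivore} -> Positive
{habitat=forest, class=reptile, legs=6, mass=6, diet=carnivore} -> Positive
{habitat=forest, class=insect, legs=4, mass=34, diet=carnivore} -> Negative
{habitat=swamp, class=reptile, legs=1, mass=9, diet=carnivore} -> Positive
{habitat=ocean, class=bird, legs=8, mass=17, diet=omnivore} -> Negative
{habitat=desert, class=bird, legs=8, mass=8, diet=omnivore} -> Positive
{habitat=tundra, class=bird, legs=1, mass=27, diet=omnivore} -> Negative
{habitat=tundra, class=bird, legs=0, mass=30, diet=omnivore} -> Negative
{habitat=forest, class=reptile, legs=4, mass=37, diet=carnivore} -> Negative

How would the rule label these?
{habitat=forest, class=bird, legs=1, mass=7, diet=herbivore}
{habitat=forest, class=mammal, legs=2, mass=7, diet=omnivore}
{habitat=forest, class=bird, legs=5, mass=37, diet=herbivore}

Positive, Positive, Negative

The classifier is using: mass ≤ 9.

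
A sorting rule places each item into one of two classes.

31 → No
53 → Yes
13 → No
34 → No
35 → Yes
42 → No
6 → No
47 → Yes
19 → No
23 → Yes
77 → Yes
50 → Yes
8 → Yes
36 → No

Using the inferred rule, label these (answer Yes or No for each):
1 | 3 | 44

No, No, Yes

One predicate separates the groups cleanly: ≡ 2 (mod 3).
1: 1 mod 3 = 1, does not satisfy this → No. 3: 3 mod 3 = 0, does not satisfy this → No. 44: 44 mod 3 = 2, passes → Yes.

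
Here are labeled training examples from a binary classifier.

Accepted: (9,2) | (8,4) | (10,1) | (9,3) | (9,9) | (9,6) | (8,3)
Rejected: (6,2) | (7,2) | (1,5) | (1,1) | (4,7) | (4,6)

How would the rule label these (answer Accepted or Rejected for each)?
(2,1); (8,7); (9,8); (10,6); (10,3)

Rule: first ≥ 8. This holds for each 'Accepted' example and fails for each 'Rejected' one.

Rejected, Accepted, Accepted, Accepted, Accepted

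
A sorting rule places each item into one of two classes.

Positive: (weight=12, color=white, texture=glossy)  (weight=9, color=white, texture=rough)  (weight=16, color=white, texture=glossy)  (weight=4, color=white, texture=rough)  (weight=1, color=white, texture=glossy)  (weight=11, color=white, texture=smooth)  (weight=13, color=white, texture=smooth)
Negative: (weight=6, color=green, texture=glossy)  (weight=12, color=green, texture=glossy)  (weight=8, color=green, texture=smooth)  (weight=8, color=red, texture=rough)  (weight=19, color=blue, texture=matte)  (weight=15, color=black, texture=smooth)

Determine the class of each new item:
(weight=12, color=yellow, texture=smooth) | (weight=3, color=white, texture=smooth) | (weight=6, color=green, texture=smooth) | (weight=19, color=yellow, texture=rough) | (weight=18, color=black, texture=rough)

Negative, Positive, Negative, Negative, Negative

One predicate separates the groups cleanly: color is white.
Negative: (weight=12, color=yellow, texture=smooth), since color is yellow. Positive: (weight=3, color=white, texture=smooth), since color is white. Negative: (weight=6, color=green, texture=smooth), since color is green. Negative: (weight=19, color=yellow, texture=rough), since color is yellow. Negative: (weight=18, color=black, texture=rough), since color is black.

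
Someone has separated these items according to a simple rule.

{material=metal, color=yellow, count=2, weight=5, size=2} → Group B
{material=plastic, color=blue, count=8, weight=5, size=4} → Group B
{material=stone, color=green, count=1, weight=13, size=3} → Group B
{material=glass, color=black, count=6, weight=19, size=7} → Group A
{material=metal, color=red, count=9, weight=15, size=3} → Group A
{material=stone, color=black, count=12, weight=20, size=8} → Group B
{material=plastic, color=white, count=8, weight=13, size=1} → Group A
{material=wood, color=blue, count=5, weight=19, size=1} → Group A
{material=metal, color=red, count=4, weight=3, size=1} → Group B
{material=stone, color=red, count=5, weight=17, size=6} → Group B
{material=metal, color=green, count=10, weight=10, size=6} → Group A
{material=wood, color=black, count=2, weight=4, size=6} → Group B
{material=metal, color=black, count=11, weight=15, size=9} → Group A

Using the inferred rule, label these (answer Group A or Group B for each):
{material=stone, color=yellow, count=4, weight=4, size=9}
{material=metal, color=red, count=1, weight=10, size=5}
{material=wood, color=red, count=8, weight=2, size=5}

The classifier is using: material is not stone AND weight ≥ 10.
{material=stone, color=yellow, count=4, weight=4, size=9}: Group B (material is stone, weight = 4). {material=metal, color=red, count=1, weight=10, size=5}: Group A (material is metal, weight = 10). {material=wood, color=red, count=8, weight=2, size=5}: Group B (material is wood, weight = 2).

Group B, Group A, Group B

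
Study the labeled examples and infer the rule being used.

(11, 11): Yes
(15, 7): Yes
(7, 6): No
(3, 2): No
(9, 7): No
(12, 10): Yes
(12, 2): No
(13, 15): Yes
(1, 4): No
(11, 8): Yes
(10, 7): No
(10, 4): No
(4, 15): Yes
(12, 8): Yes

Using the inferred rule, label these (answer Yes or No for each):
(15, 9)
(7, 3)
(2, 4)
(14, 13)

The distinguishing property — sum ≥ 19 — holds for all the 'Yes' cases and none of the 'No' cases.
(15, 9) → 15+9 = 24 → Yes.
(7, 3) → 7+3 = 10 → No.
(2, 4) → 2+4 = 6 → No.
(14, 13) → 14+13 = 27 → Yes.

Yes, No, No, Yes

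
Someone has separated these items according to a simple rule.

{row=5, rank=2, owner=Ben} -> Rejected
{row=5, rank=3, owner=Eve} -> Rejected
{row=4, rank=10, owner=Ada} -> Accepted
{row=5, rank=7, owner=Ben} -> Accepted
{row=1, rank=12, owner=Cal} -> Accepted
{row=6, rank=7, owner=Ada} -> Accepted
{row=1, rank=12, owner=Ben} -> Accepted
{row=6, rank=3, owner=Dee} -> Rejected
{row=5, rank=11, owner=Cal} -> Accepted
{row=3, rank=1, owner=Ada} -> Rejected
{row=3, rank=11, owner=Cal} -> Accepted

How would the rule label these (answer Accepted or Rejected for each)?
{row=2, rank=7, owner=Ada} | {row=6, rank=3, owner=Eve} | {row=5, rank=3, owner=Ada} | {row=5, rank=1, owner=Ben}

Accepted, Rejected, Rejected, Rejected

The pattern is that an item is 'Accepted' exactly when: rank ≥ 7.
{row=2, rank=7, owner=Ada} → rank = 7 → Accepted. {row=6, rank=3, owner=Eve} → rank = 3 → Rejected. {row=5, rank=3, owner=Ada} → rank = 3 → Rejected. {row=5, rank=1, owner=Ben} → rank = 1 → Rejected.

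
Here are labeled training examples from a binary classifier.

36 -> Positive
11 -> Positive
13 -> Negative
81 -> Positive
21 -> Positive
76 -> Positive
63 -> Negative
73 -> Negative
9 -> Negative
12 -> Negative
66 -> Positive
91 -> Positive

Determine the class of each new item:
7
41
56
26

The simplest hypothesis consistent with all the labels is: ≡ 1 (mod 5).
7: Negative (7 mod 5 = 2). 41: Positive (41 mod 5 = 1). 56: Positive (56 mod 5 = 1). 26: Positive (26 mod 5 = 1).

Negative, Positive, Positive, Positive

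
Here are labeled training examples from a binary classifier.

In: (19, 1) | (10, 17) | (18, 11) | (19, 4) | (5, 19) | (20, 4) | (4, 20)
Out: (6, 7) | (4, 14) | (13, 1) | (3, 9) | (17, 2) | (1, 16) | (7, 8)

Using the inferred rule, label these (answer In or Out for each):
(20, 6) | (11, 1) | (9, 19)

In, Out, In

The distinguishing property — sum ≥ 20 — holds for all the 'In' cases and none of the 'Out' cases.
(20, 6): 20+6 = 26, satisfies this → In.
(11, 1): 11+1 = 12, doesn't match → Out.
(9, 19): 9+19 = 28, satisfies this → In.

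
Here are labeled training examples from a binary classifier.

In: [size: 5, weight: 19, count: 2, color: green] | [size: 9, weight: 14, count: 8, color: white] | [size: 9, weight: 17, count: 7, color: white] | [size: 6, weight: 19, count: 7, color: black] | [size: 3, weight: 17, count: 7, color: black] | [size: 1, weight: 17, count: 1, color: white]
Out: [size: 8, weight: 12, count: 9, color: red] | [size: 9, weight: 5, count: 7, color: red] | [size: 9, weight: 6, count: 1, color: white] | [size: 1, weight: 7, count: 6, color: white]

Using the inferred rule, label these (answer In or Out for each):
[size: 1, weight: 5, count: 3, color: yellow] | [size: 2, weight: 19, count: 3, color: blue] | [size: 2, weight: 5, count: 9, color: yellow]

All 'In' examples share one property — weight ≥ 14 — and every 'Out' example lacks it.

Out, In, Out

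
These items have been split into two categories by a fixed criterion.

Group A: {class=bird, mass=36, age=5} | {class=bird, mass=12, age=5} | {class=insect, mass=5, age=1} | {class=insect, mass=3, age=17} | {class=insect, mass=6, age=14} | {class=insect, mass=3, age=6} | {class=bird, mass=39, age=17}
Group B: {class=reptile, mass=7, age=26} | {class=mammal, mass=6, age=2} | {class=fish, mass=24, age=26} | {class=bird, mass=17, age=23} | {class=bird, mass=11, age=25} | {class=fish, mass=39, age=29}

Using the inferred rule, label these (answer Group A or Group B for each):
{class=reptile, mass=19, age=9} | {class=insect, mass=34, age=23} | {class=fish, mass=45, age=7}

Every 'Group A' example satisfies: age ≠ 2 AND age ≤ 17. None of the 'Group B' examples do.

Group A, Group B, Group A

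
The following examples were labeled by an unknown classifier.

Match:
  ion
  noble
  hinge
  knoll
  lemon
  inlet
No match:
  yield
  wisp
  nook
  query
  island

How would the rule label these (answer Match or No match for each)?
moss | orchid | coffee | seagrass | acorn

No match, No match, No match, No match, Match

The classifier is using: odd length AND contains 'n'.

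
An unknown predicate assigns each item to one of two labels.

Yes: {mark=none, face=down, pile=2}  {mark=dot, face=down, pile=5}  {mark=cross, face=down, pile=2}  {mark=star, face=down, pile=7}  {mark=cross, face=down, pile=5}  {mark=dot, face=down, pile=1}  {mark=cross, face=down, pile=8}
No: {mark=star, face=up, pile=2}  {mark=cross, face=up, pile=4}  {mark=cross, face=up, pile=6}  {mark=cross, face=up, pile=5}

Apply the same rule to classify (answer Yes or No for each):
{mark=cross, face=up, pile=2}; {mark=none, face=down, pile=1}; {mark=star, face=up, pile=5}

No, Yes, No

Rule: face is down. This holds for each 'Yes' example and fails for each 'No' one.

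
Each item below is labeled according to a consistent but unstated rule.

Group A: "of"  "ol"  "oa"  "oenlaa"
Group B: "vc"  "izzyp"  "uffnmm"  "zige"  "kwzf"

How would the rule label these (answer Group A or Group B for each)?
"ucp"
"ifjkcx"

The rule appears to be: contains 'o'.
"ucp" → no 'o' → Group B. "ifjkcx" → no 'o' → Group B.

Group B, Group B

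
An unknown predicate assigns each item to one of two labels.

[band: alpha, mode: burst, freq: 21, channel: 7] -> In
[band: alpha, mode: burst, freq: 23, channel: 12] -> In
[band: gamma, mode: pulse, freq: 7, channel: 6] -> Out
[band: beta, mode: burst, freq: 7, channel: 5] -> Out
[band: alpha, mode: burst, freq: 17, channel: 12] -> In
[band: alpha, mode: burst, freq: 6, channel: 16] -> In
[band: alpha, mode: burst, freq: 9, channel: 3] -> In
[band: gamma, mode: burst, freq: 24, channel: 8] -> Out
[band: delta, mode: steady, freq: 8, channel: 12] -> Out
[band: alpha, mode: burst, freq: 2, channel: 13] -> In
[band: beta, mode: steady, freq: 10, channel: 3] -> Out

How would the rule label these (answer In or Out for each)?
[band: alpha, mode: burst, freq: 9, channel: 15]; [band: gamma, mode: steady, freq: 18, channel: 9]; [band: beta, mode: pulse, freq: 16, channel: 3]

The simplest hypothesis consistent with all the labels is: band is alpha.
[band: alpha, mode: burst, freq: 9, channel: 15]: band is alpha, checks out → In.
[band: gamma, mode: steady, freq: 18, channel: 9]: band is gamma, does not fit → Out.
[band: beta, mode: pulse, freq: 16, channel: 3]: band is beta, does not fit → Out.

In, Out, Out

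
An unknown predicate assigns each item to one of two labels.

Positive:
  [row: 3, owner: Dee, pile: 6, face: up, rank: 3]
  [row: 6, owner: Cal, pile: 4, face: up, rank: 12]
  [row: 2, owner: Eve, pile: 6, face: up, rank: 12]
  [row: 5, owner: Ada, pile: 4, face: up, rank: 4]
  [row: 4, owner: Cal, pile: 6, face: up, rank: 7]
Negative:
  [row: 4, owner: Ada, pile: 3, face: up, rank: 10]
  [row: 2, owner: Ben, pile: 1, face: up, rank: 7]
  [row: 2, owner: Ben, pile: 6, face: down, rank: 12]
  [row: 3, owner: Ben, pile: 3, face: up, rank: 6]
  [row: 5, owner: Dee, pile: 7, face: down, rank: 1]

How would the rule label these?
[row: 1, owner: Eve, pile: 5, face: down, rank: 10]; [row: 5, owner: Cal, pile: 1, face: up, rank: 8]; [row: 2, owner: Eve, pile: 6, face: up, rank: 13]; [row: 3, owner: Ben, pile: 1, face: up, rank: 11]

The classifier is using: face is up AND pile ≥ 4.
[row: 1, owner: Eve, pile: 5, face: down, rank: 10]: Negative (face is down, pile = 5).
[row: 5, owner: Cal, pile: 1, face: up, rank: 8]: Negative (face is up, pile = 1).
[row: 2, owner: Eve, pile: 6, face: up, rank: 13]: Positive (face is up, pile = 6).
[row: 3, owner: Ben, pile: 1, face: up, rank: 11]: Negative (face is up, pile = 1).

Negative, Negative, Positive, Negative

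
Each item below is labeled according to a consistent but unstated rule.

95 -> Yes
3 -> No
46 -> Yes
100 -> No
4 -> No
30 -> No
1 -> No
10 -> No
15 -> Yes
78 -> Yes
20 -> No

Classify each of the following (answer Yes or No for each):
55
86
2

Yes, Yes, No

One predicate separates the groups cleanly: digit sum ≥ 5.
55: Yes (digit sum 5+5 = 10).
86: Yes (digit sum 8+6 = 14).
2: No (digit sum 2).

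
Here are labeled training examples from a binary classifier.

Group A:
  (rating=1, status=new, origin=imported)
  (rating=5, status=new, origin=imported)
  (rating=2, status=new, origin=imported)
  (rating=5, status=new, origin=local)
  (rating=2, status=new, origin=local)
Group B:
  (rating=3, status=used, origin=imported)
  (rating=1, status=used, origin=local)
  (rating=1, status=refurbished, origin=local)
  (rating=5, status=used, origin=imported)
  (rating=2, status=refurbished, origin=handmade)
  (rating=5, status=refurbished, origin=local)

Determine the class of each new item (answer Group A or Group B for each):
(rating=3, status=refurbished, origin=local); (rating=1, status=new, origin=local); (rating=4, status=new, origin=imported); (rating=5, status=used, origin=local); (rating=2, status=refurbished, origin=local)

Group B, Group A, Group A, Group B, Group B

The classifier is using: status is new.
(rating=3, status=refurbished, origin=local) — status is refurbished, hence Group B. (rating=1, status=new, origin=local) — status is new, hence Group A. (rating=4, status=new, origin=imported) — status is new, hence Group A. (rating=5, status=used, origin=local) — status is used, hence Group B. (rating=2, status=refurbished, origin=local) — status is refurbished, hence Group B.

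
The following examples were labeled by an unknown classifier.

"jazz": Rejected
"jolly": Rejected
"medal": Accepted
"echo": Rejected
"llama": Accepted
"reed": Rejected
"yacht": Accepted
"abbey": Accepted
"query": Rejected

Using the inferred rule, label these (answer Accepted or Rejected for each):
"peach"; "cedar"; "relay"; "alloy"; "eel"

The distinguishing property — odd length AND contains 'a' — holds for all the 'Accepted' cases and none of the 'Rejected' cases.
Accepted: "peach", since length 5, has 'a'. Accepted: "cedar", since length 5, has 'a'. Accepted: "relay", since length 5, has 'a'. Accepted: "alloy", since length 5, has 'a'. Rejected: "eel", since length 3, no 'a'.

Accepted, Accepted, Accepted, Accepted, Rejected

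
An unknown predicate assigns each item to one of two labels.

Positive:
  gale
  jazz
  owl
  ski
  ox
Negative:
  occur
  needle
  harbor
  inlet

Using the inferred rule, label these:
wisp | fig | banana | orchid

Positive, Positive, Negative, Negative

'Positive' ⟺ length ≤ 4.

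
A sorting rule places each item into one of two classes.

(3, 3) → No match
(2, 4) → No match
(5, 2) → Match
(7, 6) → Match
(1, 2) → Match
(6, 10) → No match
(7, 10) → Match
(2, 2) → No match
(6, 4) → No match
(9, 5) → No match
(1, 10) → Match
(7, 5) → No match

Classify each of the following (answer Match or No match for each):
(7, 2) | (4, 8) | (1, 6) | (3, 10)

Match, No match, Match, Match

Looking at the examples, the only property every 'Match' case has and every 'No match' case lacks is: sum is odd.
(7, 2) → 7+2 = 9 → Match.
(4, 8) → 4+8 = 12 → No match.
(1, 6) → 1+6 = 7 → Match.
(3, 10) → 3+10 = 13 → Match.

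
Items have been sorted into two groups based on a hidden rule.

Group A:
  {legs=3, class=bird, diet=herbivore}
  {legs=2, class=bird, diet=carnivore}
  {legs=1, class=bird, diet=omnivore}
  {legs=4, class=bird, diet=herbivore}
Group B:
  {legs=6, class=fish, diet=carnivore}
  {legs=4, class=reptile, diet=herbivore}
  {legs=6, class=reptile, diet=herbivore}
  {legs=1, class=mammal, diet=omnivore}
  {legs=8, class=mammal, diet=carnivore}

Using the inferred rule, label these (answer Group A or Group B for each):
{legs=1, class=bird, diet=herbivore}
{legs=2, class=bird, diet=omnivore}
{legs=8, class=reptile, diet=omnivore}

Every 'Group A' example satisfies: class is bird. None of the 'Group B' examples do.
{legs=1, class=bird, diet=herbivore}: class is bird — qualifies, so Group A.
{legs=2, class=bird, diet=omnivore}: class is bird — qualifies, so Group A.
{legs=8, class=reptile, diet=omnivore}: class is reptile — does not satisfy this, so Group B.

Group A, Group A, Group B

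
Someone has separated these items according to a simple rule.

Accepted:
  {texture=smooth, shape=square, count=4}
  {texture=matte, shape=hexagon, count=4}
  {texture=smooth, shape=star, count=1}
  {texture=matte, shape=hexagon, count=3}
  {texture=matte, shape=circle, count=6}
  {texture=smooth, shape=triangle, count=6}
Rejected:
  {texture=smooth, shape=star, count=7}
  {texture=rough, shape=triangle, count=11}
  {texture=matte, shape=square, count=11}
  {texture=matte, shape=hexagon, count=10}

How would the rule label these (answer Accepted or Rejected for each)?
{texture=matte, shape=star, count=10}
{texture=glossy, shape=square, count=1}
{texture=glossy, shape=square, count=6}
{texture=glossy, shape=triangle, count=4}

Rejected, Accepted, Accepted, Accepted

Rule: count ≤ 6. This holds for each 'Accepted' example and fails for each 'Rejected' one.
{texture=matte, shape=star, count=10}: Rejected (count = 10). {texture=glossy, shape=square, count=1}: Accepted (count = 1). {texture=glossy, shape=square, count=6}: Accepted (count = 6). {texture=glossy, shape=triangle, count=4}: Accepted (count = 4).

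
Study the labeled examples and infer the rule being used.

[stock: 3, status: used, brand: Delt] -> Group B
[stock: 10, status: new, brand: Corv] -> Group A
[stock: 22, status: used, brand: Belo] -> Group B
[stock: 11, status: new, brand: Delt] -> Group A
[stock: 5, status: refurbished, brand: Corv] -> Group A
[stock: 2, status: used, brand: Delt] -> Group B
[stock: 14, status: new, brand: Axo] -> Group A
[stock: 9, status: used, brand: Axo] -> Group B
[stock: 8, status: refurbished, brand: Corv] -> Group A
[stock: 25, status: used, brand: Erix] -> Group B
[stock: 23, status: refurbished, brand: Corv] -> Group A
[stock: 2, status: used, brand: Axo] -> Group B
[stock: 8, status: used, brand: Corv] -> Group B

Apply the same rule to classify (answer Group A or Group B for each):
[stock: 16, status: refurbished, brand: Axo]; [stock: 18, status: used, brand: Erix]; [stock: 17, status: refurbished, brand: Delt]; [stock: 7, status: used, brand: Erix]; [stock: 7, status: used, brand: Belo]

All 'Group A' examples share one property — status is not used — and every 'Group B' example lacks it.
[stock: 16, status: refurbished, brand: Axo]: status is refurbished — matches, so Group A. [stock: 18, status: used, brand: Erix]: status is used — lacks this property, so Group B. [stock: 17, status: refurbished, brand: Delt]: status is refurbished — matches, so Group A. [stock: 7, status: used, brand: Erix]: status is used — lacks this property, so Group B. [stock: 7, status: used, brand: Belo]: status is used — lacks this property, so Group B.

Group A, Group B, Group A, Group B, Group B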